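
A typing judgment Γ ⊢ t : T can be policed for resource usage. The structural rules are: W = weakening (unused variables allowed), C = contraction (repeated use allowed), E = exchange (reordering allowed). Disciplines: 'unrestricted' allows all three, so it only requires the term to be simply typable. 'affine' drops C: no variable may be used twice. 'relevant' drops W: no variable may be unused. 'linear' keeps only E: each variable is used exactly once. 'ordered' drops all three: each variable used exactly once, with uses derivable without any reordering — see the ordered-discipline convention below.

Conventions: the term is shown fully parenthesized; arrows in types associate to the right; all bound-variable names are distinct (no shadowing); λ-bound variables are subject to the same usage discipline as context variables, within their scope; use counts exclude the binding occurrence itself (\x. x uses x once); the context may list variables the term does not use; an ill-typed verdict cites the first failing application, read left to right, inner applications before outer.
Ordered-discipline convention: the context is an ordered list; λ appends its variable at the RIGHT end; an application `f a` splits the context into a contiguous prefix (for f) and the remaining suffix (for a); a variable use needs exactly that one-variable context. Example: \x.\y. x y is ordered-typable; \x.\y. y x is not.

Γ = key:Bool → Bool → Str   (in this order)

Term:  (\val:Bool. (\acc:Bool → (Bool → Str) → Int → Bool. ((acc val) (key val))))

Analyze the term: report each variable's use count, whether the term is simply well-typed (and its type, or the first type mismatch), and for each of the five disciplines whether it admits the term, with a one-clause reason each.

counts: key=1; val (bound)=2; acc (bound)=1
left-to-right use order: acc, val, key, val
typing: the term checks, with type Bool → (Bool → (Bool → Str) → Int → Bool) → Int → Bool
ordered: ✗ — val ×2 used more than once (contraction)
linear: ✗ — val ×2 used more than once (contraction)
affine: ✗ — val ×2 used more than once (contraction)
relevant: ✓ — every one of key, val, acc appears
unrestricted: ✓ — type-checks (Bool → (Bool → (Bool → Str) → Int → Bool) → Int → Bool) and nothing is barred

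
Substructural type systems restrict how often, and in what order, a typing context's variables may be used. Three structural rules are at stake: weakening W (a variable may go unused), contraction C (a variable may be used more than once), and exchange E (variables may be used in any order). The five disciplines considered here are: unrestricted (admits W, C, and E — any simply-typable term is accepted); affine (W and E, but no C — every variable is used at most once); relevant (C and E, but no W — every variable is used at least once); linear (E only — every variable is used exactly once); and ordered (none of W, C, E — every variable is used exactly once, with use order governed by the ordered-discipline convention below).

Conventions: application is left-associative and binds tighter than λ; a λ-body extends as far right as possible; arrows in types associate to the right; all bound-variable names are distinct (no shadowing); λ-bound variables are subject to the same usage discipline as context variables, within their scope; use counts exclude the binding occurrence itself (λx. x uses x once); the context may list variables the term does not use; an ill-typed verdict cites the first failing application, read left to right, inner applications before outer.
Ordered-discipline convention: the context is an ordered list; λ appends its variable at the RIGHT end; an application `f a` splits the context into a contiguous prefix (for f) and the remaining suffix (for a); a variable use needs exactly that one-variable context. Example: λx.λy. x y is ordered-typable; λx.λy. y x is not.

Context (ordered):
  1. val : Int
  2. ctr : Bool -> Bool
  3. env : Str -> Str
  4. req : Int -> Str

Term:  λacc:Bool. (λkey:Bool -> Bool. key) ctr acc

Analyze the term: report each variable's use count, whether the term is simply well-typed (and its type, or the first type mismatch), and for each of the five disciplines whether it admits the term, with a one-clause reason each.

usage: val: 0×; ctr: 1×; env: 0×; req: 0×; acc (λ-bound): 1×; key (λ-bound): 1×
use order (left to right): key, ctr, acc
typing: ✓ — Bool -> Bool
ordered ✗ (val, env, req left unused)
linear ✗ (val, env, req left unused)
affine ✓ (val, ctr, env, req, acc, key: no repeats, contraction unneeded)
relevant ✗ (val, env, req left unused)
unrestricted ✓ (well-typed at Bool -> Bool; no restrictions here)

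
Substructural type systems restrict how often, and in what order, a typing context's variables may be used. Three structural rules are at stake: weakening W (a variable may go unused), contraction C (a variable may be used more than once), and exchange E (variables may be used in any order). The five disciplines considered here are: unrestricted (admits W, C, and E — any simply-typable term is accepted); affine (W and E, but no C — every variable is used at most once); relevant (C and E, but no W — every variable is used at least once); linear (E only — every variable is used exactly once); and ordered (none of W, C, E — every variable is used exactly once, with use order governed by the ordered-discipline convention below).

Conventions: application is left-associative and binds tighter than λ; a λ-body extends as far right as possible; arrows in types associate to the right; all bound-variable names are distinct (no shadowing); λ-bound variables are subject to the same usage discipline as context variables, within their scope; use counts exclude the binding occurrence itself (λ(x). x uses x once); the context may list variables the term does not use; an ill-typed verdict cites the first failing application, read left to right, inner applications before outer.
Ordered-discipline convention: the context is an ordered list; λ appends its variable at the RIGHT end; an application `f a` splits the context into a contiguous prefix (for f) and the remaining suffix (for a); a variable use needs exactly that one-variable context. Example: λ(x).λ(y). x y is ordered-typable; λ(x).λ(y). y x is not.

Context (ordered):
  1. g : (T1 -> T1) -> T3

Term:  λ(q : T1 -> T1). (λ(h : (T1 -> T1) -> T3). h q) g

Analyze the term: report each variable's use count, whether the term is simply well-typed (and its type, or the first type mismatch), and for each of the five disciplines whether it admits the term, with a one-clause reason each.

variable uses: g ×1, q (λ-bound) ×1, h (λ-bound) ×1
use order (left to right): h, q, g
typing: the term checks, with type (T1 -> T1) -> T3
ordered: ✗, no contiguous prefix/suffix split fits h, q, g
linear: ✓, single use per variable (g, q, h)
affine: ✓, at most one use each (g, q, h)
relevant: ✓, g, q, h: all used, weakening unneeded
unrestricted: ✓, well-typed at (T1 -> T1) -> T3; no restrictions here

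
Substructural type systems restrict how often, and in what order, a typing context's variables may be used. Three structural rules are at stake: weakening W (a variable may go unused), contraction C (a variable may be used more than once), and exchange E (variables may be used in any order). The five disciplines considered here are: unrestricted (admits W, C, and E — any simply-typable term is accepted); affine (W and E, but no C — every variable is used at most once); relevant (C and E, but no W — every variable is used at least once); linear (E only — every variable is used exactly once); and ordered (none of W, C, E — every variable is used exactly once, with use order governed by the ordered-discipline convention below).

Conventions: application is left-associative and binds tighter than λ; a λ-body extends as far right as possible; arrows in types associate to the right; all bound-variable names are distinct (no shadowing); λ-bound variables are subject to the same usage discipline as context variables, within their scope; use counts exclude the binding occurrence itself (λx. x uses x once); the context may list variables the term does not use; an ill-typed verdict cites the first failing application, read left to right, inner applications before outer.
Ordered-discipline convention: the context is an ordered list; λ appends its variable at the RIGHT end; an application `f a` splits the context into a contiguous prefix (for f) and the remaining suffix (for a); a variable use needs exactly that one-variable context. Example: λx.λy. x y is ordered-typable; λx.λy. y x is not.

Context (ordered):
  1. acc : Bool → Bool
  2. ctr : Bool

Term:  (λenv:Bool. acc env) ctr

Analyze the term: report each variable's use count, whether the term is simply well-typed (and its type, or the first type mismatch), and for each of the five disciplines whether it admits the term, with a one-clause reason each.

variable uses: acc=1; ctr=1; env [bound]=1
order of uses: acc, env, ctr
typing: ✓ — Bool
ordered: ✓, single-use (acc, ctr, env), ordered derivation ok
linear: ✓, acc, ctr, env: one use apiece
affine: ✓, none of acc, ctr, env used more than once
relevant: ✓, none of acc, ctr, env goes unused
unrestricted: ✓, simply typable at Bool; W, C, E all held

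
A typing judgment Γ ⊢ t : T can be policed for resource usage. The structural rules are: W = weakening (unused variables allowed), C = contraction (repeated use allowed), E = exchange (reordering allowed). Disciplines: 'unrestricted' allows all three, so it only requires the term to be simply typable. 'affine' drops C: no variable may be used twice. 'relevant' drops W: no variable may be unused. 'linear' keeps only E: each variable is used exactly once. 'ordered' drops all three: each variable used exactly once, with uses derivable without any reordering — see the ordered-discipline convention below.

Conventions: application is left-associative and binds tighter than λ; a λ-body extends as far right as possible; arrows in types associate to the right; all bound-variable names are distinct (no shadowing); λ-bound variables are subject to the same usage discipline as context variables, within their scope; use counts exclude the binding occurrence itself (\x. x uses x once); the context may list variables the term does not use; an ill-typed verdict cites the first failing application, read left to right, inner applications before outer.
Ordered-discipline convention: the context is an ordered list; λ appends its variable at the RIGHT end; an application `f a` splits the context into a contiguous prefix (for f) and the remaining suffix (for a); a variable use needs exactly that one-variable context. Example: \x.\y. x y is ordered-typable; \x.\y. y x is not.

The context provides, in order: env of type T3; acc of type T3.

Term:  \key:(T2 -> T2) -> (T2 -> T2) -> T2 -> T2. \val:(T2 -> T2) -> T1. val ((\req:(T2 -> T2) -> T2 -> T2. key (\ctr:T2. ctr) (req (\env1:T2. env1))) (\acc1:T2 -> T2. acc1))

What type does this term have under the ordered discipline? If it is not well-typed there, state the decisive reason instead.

not well-typed under ordered — env, acc never used (weakening)
variable uses: env=0, acc=0, key (λ-bound)=1, val (λ-bound)=1, req (λ-bound)=1, ctr (λ-bound)=1, env1 (λ-bound)=1, acc1 (λ-bound)=1
left-to-right use order: val, key, ctr, req, env1, acc1
typing: well-typed at ((T2 -> T2) -> (T2 -> T2) -> T2 -> T2) -> ((T2 -> T2) -> T1) -> T1
summary: ordered ✗ | linear ✗ | affine ✓ | relevant ✗ | unrestricted ✓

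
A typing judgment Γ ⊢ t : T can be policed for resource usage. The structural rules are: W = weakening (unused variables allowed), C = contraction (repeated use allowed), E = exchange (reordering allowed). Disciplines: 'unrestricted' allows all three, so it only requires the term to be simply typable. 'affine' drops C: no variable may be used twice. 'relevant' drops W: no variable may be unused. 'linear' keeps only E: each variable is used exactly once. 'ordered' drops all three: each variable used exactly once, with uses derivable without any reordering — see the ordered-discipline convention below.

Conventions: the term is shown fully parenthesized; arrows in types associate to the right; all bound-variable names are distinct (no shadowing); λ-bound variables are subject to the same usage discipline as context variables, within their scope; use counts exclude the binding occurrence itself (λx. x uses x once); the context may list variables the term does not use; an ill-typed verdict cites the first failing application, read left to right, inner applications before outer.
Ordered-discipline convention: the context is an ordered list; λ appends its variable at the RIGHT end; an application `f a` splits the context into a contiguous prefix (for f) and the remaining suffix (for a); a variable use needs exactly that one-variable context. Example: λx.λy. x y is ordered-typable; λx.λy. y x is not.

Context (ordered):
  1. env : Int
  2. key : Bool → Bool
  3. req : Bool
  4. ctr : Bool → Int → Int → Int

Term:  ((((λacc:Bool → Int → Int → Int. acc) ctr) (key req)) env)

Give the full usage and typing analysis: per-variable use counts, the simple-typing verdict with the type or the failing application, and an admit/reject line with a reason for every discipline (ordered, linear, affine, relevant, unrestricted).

counts: env=1, key=1, req=1, ctr=1, acc (bound)=1
left-to-right use order: acc, ctr, key, req, env
typing: the term checks, with type Int → Int
ordered ✗ (no ordered split (uses run acc, ctr, key, req, env))
linear ✓ (env, key, req, ctr, acc: one use apiece)
affine ✓ (no duplicate uses among env, key, req, ctr, acc)
relevant ✓ (env, key, req, ctr, acc: all used, weakening unneeded)
unrestricted ✓ (type-checks (Int → Int) and nothing is barred)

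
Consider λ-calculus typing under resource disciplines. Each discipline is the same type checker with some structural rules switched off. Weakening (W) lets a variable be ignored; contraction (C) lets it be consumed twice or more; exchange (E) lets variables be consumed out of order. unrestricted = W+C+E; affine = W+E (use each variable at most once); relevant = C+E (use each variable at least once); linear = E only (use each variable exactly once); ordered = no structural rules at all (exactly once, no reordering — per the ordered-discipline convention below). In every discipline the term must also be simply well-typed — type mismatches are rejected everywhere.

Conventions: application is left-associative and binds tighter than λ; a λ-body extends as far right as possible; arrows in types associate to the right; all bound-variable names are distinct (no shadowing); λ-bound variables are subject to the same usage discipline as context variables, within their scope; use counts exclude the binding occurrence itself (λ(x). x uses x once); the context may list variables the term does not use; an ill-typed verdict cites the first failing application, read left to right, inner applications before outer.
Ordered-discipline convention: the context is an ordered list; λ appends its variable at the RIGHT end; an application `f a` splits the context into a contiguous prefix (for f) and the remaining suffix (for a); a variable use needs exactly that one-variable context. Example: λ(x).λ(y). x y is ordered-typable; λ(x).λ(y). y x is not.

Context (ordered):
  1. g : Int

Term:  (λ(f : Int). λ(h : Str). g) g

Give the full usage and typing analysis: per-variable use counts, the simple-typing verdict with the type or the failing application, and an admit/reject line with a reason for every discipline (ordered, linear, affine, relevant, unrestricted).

variable uses: g: 2×; f (λ-bound): 0×; h (λ-bound): 0×
use order (left to right): g, g
typing: well-typed at Str -> Int
ordered: ✗, uses contraction: g ×2; unused: f, h — weakening required
linear: ✗, uses contraction: g ×2; unused: f, h — weakening required
affine: ✗, uses contraction: g ×2
relevant: ✗, unused: f, h — weakening required
unrestricted: ✓, well-typed at Str -> Int; no restrictions here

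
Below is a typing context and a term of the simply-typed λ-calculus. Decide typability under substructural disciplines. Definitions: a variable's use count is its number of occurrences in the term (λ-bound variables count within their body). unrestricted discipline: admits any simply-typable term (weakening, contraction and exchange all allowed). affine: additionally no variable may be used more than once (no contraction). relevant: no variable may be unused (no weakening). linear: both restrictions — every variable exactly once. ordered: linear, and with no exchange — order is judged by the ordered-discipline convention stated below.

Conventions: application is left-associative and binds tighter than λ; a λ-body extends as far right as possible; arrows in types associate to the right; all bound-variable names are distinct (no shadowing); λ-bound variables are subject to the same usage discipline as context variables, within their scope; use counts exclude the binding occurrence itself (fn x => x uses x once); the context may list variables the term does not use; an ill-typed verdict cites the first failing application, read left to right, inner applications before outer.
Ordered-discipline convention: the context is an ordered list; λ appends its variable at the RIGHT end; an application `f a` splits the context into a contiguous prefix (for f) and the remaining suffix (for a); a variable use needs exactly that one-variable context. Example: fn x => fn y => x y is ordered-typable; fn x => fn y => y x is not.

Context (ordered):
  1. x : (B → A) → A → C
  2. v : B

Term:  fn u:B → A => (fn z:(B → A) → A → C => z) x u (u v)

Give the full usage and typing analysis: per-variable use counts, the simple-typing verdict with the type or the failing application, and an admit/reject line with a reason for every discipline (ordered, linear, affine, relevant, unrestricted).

use counts: x ×1; v ×1; u (λ-bound) ×2; z (λ-bound) ×1
uses in reading order: z, x, u, u, v
typing: ✓ — (B → A) → C
ordered: ✗, repeated use of u ×2
linear: ✗, repeated use of u ×2
affine: ✗, repeated use of u ×2
relevant: ✓, every one of x, v, u, z appears
unrestricted: ✓, simply typable at (B → A) → C; W, C, E all held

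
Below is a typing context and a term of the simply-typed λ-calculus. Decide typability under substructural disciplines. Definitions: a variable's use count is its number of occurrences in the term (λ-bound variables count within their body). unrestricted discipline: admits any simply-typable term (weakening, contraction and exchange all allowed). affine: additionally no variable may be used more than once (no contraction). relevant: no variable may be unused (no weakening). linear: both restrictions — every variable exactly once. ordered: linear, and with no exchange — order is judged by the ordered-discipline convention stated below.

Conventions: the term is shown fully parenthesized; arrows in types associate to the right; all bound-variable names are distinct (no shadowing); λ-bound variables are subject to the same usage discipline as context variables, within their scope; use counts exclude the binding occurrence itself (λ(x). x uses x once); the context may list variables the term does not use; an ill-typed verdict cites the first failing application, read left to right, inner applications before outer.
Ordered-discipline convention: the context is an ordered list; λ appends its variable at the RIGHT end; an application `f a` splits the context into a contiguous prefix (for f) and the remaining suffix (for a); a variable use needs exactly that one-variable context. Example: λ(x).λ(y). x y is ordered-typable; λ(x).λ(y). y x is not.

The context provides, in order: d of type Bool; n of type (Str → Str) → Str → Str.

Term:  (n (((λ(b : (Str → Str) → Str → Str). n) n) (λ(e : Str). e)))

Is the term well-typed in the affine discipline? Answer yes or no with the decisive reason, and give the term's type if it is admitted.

no — uses contraction: n ×3
use counts: d: 0×; n: 3×; b (λ-bound): 0×; e (λ-bound): 1×
use order (left to right): n, n, n, e
typing: well-typed — term : Str → Str
per-discipline verdicts: ordered ✗, linear ✗, affine ✗, relevant ✗, unrestricted ✓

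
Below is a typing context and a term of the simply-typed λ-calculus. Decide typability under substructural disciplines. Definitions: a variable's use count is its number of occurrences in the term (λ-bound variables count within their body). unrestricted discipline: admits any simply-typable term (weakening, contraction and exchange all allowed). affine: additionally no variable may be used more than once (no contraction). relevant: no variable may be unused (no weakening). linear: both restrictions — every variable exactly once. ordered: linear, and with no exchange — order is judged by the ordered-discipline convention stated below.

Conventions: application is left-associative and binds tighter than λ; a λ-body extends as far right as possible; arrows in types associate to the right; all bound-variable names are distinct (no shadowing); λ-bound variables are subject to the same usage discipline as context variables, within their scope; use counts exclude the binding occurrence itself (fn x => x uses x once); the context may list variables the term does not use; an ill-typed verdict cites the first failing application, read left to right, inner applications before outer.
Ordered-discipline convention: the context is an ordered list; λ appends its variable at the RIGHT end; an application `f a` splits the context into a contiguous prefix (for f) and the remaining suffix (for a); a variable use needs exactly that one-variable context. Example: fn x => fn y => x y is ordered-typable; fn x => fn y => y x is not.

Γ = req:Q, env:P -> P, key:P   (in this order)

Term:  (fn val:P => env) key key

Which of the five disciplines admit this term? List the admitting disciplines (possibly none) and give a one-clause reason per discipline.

accepted by: unrestricted
usage: req=0, env=1, key=2, val [bound]=0
order of uses: env, key, key
typing: well-typed — term : P
ordered: ✗, key ×2 used more than once (contraction); req, val left unused
linear: ✗, key ×2 used more than once (contraction); req, val left unused
affine: ✗, key ×2 used more than once (contraction)
relevant: ✗, req, val left unused
unrestricted: ✓, type-checks (P) and nothing is barred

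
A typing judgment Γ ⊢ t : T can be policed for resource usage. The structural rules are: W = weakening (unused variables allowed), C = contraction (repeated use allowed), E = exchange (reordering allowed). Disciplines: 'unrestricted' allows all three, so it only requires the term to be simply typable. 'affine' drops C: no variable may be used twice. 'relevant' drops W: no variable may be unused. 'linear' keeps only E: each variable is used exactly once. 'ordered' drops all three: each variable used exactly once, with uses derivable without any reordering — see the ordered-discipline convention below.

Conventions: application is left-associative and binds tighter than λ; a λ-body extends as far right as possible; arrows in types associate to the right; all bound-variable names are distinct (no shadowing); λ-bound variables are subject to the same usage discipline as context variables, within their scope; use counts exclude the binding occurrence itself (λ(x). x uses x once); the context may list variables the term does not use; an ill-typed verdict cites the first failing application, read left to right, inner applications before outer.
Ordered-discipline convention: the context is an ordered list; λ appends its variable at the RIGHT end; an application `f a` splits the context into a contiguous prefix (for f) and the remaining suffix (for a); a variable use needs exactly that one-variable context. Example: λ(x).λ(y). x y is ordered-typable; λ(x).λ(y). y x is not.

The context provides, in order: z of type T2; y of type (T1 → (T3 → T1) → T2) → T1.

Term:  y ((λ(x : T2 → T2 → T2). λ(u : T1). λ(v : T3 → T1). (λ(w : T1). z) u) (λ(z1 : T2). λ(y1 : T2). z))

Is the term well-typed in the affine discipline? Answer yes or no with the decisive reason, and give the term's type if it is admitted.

no — z ×2 used more than once (contraction)
variable uses: z=2; y=1; x (λ-bound)=0; u (λ-bound)=1; v (λ-bound)=0; w (λ-bound)=0; z1 (λ-bound)=0; y1 (λ-bound)=0
uses in reading order: y, z, u, z
typing: well-typed at T1
summary: ordered ✗ | linear ✗ | affine ✗ | relevant ✗ | unrestricted ✓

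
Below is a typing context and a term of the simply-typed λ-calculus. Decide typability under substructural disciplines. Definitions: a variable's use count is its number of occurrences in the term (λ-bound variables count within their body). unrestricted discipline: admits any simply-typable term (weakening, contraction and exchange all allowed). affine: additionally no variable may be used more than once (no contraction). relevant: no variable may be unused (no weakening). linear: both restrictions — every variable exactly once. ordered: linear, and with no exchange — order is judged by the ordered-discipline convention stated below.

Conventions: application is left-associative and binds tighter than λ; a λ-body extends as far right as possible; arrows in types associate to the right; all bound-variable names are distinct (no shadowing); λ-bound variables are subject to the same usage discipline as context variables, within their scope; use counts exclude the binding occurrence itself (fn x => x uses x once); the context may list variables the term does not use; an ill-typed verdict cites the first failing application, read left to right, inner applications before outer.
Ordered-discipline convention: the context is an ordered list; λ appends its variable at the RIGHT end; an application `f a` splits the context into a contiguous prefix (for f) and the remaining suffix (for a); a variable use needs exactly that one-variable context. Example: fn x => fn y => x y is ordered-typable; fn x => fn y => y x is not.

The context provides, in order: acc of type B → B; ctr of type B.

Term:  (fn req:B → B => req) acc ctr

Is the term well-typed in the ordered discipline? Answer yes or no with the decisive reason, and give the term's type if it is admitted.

yes — acc, ctr, req once each; derivable with no W/C/E; term : B
variable uses: acc=1, ctr=1, req (bound)=1
order of uses: req, acc, ctr
typing: well-typed — term : B
summary: ordered ✓ | linear ✓ | affine ✓ | relevant ✓ | unrestricted ✓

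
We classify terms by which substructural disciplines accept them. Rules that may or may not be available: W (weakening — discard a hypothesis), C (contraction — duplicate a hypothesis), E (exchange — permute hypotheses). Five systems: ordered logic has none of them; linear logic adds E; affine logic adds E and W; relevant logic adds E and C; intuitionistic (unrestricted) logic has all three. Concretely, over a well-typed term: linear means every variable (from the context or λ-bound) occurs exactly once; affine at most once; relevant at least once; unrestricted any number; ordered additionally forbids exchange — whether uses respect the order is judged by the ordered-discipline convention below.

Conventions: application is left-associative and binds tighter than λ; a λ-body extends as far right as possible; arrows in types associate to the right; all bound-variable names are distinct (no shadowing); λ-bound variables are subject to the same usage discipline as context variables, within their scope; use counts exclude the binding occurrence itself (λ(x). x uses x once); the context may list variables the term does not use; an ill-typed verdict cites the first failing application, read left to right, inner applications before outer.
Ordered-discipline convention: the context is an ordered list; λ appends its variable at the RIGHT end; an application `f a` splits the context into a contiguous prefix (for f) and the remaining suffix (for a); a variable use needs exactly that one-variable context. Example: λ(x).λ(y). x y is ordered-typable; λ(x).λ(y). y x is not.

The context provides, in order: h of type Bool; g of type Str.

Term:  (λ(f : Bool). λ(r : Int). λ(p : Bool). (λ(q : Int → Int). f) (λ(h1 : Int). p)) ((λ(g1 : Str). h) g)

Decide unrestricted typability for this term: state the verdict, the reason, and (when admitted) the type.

no — not simply typable
use counts: h ×1; g ×1; f [bound] ×1; r [bound] ×0; p [bound] ×1; q [bound] ×0; h1 [bound] ×0; g1 [bound] ×0
uses in reading order: f, p, h, g
typing: ill-typed: an application expects Int → Int but receives Int → Bool
per-discipline verdicts: ordered ✗; linear ✗; affine ✗; relevant ✗; unrestricted ✗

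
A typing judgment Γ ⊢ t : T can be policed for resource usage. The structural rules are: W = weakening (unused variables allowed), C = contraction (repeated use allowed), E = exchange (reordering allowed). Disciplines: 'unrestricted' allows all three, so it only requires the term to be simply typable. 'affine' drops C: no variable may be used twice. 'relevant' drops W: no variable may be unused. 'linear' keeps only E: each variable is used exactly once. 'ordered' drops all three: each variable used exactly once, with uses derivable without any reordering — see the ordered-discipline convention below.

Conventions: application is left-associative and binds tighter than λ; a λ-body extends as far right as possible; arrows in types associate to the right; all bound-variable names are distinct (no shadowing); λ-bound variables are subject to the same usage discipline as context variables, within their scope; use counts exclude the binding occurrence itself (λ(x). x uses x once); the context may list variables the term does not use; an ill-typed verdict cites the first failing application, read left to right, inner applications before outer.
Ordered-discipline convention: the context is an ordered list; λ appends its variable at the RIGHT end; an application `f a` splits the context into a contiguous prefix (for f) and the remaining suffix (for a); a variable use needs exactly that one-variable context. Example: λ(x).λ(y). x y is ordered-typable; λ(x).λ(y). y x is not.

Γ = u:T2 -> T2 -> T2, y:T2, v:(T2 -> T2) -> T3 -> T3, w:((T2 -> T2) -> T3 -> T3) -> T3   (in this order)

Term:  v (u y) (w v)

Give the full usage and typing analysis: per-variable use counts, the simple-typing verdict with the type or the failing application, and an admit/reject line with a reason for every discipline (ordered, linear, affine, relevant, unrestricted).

use counts: u: 1; y: 1; v: 2; w: 1
use order (left to right): v, u, y, w, v
typing: well-typed at T3
ordered ✗ (needs contraction — v ×2)
linear ✗ (needs contraction — v ×2)
affine ✗ (needs contraction — v ×2)
relevant ✓ (none of u, y, v, w goes unused)
unrestricted ✓ (type-checks (T3) and nothing is barred)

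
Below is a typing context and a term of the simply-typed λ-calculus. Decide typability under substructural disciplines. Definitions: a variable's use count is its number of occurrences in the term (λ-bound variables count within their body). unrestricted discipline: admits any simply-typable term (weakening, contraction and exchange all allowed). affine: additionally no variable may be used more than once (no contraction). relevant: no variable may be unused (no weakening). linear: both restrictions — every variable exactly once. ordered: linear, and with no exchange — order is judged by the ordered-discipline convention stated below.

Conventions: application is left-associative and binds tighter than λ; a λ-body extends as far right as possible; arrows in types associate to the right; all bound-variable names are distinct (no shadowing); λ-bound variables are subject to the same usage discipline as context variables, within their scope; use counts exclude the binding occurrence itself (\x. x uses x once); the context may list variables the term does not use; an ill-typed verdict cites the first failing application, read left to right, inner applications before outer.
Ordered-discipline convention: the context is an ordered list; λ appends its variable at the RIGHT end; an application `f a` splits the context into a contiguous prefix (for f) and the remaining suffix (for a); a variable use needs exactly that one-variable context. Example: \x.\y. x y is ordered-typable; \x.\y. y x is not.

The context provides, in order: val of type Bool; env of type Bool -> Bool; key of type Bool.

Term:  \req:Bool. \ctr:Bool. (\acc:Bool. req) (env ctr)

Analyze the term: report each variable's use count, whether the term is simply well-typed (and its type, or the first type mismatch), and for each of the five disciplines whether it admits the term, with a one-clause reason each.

use counts: val=0, env=1, key=0, req [bound]=1, ctr [bound]=1, acc [bound]=0
uses in reading order: req, env, ctr
typing: the term checks, with type Bool -> Bool -> Bool
ordered ✗ (val, key, acc left unused)
linear ✗ (val, key, acc left unused)
affine ✓ (none of val, env, key, req, ctr, acc used more than once)
relevant ✗ (val, key, acc left unused)
unrestricted ✓ (well-typed at Bool -> Bool -> Bool; no restrictions here)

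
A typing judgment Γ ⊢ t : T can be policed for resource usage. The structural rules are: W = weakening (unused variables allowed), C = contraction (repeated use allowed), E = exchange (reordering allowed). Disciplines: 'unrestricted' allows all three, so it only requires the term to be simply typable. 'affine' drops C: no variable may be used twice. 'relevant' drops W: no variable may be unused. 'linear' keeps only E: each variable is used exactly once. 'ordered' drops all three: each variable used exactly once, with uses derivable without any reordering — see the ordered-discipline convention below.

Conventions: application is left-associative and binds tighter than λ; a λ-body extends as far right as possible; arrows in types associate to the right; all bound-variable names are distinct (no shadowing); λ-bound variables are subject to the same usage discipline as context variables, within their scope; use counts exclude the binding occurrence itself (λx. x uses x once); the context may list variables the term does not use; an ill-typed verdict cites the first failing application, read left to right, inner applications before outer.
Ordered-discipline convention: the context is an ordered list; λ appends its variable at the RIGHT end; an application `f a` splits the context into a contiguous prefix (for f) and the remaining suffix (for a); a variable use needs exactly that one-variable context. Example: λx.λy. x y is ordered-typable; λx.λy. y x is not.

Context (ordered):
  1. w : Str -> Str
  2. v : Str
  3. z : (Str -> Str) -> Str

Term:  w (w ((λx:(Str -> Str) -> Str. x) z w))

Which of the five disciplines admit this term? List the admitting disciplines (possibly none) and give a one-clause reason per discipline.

admitted in: unrestricted
use counts: w ×3; v ×0; z ×1; x [bound] ×1
use order (left to right): w, w, x, z, w
typing: the term checks, with type Str
ordered: ✗ — w ×3 used more than once (contraction); needs weakening: v unused
linear: ✗ — w ×3 used more than once (contraction); needs weakening: v unused
affine: ✗ — w ×3 used more than once (contraction)
relevant: ✗ — needs weakening: v unused
unrestricted: ✓ — simply typable at Str; W, C, E all held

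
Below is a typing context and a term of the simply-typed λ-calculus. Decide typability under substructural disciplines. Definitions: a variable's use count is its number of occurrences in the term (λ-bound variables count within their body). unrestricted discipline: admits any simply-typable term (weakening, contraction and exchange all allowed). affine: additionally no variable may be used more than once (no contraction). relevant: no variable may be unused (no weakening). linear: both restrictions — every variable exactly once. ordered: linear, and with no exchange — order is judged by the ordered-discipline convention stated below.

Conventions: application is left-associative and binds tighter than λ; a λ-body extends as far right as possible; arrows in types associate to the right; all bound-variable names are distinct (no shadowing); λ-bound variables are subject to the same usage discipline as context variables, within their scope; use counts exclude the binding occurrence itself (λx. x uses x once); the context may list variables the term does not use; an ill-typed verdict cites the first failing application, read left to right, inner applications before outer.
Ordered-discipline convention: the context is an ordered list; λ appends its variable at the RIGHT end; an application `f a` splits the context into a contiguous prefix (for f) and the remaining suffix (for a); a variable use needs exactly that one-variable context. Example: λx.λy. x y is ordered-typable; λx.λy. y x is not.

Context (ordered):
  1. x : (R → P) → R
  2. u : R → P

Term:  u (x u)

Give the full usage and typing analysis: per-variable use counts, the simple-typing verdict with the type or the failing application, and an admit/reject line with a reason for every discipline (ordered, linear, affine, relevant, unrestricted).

variable uses: x=1; u=2
use order (left to right): u, x, u
typing: ✓ — P
ordered ✗ (u ×2 used more than once (contraction))
linear ✗ (u ×2 used more than once (contraction))
affine ✗ (u ×2 used more than once (contraction))
relevant ✓ (none of x, u goes unused)
unrestricted ✓ (typability at P is all that's needed)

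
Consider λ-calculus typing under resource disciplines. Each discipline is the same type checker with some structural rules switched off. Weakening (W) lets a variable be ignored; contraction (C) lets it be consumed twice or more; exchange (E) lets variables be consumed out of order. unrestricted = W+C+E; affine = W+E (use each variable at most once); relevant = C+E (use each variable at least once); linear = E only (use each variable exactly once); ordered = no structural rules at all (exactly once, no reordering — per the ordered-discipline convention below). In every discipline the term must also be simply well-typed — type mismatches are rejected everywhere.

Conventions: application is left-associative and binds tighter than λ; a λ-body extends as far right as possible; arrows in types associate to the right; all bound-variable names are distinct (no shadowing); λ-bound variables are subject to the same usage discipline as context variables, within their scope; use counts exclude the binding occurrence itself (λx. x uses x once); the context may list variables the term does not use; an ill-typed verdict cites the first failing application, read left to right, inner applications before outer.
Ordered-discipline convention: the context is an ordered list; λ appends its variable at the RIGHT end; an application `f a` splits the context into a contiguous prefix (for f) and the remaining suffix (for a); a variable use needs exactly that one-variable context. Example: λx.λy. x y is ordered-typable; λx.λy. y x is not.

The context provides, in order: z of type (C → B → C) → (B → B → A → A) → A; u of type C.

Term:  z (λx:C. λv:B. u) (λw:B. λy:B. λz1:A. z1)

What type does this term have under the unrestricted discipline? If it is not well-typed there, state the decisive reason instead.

term : A
counts: z: 1; u: 1; x (λ-bound): 0; v (λ-bound): 0; w (λ-bound): 0; y (λ-bound): 0; z1 (λ-bound): 1
left-to-right use order: z, u, z1
typing: the term checks, with type A
across the five disciplines: ordered ✗ · linear ✗ · affine ✓ · relevant ✗ · unrestricted ✓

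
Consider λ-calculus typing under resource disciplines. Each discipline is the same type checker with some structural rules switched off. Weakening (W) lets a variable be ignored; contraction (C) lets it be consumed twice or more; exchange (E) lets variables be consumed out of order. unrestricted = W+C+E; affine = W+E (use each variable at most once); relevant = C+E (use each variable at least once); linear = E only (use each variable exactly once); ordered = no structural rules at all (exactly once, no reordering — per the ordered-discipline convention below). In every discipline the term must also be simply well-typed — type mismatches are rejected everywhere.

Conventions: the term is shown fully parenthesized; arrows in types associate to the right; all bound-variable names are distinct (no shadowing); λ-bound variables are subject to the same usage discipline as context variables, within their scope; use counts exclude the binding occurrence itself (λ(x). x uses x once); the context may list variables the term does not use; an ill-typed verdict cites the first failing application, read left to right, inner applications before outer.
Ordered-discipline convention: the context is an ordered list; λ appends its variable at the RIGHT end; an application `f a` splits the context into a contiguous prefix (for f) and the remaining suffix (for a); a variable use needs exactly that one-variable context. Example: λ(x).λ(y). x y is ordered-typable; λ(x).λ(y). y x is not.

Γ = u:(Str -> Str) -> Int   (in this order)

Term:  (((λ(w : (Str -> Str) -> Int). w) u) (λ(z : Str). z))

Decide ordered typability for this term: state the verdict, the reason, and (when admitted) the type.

yes — one use each (u, w, z); ordered split holds; term : Int
use counts: u=1; w [bound]=1; z [bound]=1
order of uses: w, u, z
typing: well-typed — term : Int
all disciplines: ordered ✓ | linear ✓ | affine ✓ | relevant ✓ | unrestricted ✓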